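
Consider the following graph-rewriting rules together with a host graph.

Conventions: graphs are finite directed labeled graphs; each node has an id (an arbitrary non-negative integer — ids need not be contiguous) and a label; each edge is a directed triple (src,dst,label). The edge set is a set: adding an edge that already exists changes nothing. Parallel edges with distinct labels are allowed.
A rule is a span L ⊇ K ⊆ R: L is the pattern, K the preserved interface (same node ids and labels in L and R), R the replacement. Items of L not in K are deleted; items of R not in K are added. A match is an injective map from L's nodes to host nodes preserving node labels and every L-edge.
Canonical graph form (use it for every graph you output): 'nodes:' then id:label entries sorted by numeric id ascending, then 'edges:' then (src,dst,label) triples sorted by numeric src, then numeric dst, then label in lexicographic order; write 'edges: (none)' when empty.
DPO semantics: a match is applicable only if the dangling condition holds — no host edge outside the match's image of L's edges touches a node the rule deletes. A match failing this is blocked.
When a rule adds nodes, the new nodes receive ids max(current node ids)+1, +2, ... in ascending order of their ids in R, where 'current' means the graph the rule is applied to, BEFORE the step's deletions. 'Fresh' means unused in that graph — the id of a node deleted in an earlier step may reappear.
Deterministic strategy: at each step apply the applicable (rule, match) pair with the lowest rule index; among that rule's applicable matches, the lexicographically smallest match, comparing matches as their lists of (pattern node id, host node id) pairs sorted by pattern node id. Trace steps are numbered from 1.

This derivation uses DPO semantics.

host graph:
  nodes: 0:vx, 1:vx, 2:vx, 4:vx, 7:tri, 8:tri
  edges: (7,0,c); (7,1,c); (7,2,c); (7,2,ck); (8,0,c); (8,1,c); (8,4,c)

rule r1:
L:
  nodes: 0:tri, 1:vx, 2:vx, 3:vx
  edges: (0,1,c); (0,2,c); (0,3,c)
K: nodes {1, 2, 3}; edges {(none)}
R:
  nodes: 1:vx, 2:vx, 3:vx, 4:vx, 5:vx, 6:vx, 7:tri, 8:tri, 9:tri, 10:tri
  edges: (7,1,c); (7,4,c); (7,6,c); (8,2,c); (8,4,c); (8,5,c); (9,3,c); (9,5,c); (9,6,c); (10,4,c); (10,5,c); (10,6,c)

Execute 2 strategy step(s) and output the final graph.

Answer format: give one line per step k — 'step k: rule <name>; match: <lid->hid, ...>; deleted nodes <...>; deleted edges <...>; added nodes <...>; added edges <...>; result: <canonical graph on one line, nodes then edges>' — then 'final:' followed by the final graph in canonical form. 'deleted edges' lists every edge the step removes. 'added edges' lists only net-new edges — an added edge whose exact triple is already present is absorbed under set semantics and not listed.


step 1: rule r1; match: 0->8, 1->0, 2->1, 3->4; deleted nodes 8; deleted edges (8,0,c); (8,1,c); (8,4,c); added nodes 9, 10, 11, 12, 13, 14, 15; added edges (12,0,c); (12,9,c); (12,11,c); (13,1,c); (13,9,c); (13,10,c); (14,4,c); (14,10,c); (14,11,c); (15,9,c); (15,10,c); (15,11,c); result: nodes: 0:vx, 1:vx, 2:vx, 4:vx, 7:tri, 9:vx, 10:vx, 11:vx, 12:tri, 13:tri, 14:tri, 15:tri edges: (7,0,c); (7,1,c); (7,2,c); (7,2,ck); (12,0,c); (12,9,c); (12,11,c); (13,1,c); (13,9,c); (13,10,c); (14,4,c); (14,10,c); (14,11,c); (15,9,c); (15,10,c); (15,11,c)
step 2: rule r1; match: 0->12, 1->0, 2->9, 3->11; deleted nodes 12; deleted edges (12,0,c); (12,9,c); (12,11,c); added nodes 16, 17, 18, 19, 20, 21, 22; added edges (19,0,c); (19,16,c); (19,18,c); (20,9,c); (20,16,c); (20,17,c); (21,11,c); (21,17,c); (21,18,c); (22,16,c); (22,17,c); (22,18,c); result: nodes: 0:vx, 1:vx, 2:vx, 4:vx, 7:tri, 9:vx, 10:vx, 11:vx, 13:tri, 14:tri, 15:tri, 16:vx, 17:vx, 18:vx, 19:tri, 20:tri, 21:tri, 22:tri edges: (7,0,c); (7,1,c); (7,2,c); (7,2,ck); (13,1,c); (13,9,c); (13,10,c); (14,4,c); (14,10,c); (14,11,c); (15,9,c); (15,10,c); (15,11,c); (19,0,c); (19,16,c); (19,18,c); (20,9,c); (20,16,c); (20,17,c); (21,11,c); (21,17,c); (21,18,c); (22,16,c); (22,17,c); (22,18,c)
final:
nodes: 0:vx, 1:vx, 2:vx, 4:vx, 7:tri, 9:vx, 10:vx, 11:vx, 13:tri, 14:tri, 15:tri, 16:vx, 17:vx, 18:vx, 19:tri, 20:tri, 21:tri, 22:tri
edges: (7,0,c); (7,1,c); (7,2,c); (7,2,ck); (13,1,c); (13,9,c); (13,10,c); (14,4,c); (14,10,c); (14,11,c); (15,9,c); (15,10,c); (15,11,c); (19,0,c); (19,16,c); (19,18,c); (20,9,c); (20,16,c); (20,17,c); (21,11,c); (21,17,c); (21,18,c); (22,16,c); (22,17,c); (22,18,c)


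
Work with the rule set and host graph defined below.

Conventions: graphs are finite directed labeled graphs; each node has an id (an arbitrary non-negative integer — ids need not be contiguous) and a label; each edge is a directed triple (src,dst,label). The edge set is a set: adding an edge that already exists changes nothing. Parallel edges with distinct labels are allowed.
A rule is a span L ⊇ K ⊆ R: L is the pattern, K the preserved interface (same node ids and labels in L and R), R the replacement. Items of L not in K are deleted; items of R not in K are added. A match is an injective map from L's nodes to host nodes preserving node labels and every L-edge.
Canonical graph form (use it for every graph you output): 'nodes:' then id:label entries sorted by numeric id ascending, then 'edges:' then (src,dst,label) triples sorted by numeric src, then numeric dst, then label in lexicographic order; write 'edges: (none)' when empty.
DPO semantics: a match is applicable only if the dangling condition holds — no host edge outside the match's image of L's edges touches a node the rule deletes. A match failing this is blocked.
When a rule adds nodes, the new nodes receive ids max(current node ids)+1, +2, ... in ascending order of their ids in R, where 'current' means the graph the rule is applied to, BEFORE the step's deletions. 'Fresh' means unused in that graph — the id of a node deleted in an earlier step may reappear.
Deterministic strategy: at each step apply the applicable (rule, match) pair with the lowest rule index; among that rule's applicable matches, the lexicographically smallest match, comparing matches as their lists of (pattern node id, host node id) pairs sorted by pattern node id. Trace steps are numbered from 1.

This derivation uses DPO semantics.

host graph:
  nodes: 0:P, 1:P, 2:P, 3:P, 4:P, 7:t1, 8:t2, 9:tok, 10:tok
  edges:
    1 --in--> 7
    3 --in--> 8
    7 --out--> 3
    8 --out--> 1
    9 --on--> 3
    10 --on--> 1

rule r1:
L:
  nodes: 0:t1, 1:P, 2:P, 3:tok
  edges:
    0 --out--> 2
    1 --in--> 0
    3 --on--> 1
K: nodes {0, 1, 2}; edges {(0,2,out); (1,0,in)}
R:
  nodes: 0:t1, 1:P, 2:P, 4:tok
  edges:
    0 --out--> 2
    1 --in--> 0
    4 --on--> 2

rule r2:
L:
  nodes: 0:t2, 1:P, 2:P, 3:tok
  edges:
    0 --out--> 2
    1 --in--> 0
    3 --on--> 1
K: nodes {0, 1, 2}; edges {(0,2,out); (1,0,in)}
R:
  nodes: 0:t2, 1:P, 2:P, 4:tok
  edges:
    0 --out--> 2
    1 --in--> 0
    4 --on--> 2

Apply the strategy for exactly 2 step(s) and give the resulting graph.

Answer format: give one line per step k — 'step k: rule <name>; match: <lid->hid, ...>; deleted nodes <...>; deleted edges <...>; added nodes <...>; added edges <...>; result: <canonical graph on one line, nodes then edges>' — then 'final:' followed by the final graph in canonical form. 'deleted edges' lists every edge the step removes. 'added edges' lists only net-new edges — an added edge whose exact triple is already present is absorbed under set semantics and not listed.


step 1: rule r1; match: 0->7, 1->1, 2->3, 3->10; deleted nodes 10; deleted edges (10,1,on); added nodes 11; added edges (11,3,on); result: nodes: 0:P, 1:P, 2:P, 3:P, 4:P, 7:t1, 8:t2, 9:tok, 11:tok edges: (1,7,in); (3,8,in); (7,3,out); (8,1,out); (9,3,on); (11,3,on)
step 2: rule r2; match: 0->8, 1->3, 2->1, 3->9; deleted nodes 9; deleted edges (9,3,on); added nodes 12; added edges (12,1,on); result: nodes: 0:P, 1:P, 2:P, 3:P, 4:P, 7:t1, 8:t2, 11:tok, 12:tok edges: (1,7,in); (3,8,in); (7,3,out); (8,1,out); (11,3,on); (12,1,on)
final:
nodes: 0:P, 1:P, 2:P, 3:P, 4:P, 7:t1, 8:t2, 11:tok, 12:tok
edges: (1,7,in); (3,8,in); (7,3,out); (8,1,out); (11,3,on); (12,1,on)


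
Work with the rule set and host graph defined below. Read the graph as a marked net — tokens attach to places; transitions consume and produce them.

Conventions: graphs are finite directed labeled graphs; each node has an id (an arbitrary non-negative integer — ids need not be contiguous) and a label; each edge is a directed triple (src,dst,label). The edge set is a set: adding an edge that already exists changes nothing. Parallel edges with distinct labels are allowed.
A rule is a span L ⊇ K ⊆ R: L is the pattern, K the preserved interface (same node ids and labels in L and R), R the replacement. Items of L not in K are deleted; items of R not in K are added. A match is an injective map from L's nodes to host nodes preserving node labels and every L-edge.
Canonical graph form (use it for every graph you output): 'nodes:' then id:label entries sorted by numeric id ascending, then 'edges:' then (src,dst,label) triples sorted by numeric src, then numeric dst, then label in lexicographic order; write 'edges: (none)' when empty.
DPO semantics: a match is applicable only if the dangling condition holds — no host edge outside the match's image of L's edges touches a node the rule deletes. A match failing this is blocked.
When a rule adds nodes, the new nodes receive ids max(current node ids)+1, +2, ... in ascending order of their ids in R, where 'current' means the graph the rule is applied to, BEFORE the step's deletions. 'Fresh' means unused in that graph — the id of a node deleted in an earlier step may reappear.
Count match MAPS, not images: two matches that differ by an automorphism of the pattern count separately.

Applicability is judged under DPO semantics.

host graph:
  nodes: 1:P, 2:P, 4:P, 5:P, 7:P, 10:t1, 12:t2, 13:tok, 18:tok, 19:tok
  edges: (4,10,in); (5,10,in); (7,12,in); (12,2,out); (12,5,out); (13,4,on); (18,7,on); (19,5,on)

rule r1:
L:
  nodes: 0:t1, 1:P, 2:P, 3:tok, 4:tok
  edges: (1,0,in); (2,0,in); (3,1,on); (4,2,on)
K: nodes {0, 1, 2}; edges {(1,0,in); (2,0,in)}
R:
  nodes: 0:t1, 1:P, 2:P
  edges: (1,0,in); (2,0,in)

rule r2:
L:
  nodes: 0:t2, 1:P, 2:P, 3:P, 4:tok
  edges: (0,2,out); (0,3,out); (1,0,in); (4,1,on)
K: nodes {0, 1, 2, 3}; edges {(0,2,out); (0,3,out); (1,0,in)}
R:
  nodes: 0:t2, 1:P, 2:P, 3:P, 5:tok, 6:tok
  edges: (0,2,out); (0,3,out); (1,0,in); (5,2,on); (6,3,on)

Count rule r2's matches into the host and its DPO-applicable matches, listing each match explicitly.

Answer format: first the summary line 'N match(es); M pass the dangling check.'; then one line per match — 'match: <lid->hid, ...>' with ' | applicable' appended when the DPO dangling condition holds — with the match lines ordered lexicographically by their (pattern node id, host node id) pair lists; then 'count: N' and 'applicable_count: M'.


2 match(es); 2 pass the dangling check.
match: 0->12, 1->7, 2->2, 3->5, 4->18 | applicable
match: 0->12, 1->7, 2->5, 3->2, 4->18 | applicable
count: 2
applicable_count: 2


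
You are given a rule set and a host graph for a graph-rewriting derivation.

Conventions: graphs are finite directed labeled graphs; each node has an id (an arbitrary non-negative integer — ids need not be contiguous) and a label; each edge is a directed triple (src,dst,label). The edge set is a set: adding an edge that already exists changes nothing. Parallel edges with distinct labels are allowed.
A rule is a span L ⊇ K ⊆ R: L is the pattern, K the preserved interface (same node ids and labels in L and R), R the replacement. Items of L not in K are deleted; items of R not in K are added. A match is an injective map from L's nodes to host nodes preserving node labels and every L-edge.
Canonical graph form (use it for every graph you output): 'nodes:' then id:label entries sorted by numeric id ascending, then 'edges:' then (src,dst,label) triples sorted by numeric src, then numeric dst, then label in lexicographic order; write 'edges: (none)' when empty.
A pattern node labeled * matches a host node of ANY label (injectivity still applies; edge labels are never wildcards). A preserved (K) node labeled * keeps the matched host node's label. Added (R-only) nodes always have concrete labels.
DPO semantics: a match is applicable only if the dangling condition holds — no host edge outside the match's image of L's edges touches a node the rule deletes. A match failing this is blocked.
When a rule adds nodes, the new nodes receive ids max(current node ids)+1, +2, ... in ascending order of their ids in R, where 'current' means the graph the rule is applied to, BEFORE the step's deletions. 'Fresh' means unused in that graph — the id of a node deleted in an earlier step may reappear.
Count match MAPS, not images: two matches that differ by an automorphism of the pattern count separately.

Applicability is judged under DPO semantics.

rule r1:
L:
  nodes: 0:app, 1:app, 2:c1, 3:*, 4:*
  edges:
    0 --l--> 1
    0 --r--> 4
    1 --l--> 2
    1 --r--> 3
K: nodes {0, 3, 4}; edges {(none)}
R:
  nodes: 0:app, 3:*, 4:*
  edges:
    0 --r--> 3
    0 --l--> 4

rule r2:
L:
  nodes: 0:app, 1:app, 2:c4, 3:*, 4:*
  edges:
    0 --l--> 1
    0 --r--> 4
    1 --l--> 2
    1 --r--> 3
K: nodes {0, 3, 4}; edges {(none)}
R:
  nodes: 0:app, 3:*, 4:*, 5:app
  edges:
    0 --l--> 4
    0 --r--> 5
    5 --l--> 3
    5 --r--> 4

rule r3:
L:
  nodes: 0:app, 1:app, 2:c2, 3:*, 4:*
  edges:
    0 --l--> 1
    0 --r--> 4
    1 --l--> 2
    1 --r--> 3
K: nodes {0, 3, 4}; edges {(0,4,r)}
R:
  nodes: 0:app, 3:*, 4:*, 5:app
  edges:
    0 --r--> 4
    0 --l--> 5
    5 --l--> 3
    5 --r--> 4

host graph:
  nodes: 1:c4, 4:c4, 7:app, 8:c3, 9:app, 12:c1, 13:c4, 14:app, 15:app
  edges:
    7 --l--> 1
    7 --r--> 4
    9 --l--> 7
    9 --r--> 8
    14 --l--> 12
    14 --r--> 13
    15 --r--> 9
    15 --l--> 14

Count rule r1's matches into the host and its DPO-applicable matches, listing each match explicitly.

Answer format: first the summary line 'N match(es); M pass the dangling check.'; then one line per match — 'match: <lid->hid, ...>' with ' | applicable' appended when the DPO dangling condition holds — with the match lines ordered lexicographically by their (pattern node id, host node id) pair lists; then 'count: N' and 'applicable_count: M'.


1 match(es); 1 pass the dangling check.
match: 0->15, 1->14, 2->12, 3->13, 4->9 | applicable
count: 1
applicable_count: 1


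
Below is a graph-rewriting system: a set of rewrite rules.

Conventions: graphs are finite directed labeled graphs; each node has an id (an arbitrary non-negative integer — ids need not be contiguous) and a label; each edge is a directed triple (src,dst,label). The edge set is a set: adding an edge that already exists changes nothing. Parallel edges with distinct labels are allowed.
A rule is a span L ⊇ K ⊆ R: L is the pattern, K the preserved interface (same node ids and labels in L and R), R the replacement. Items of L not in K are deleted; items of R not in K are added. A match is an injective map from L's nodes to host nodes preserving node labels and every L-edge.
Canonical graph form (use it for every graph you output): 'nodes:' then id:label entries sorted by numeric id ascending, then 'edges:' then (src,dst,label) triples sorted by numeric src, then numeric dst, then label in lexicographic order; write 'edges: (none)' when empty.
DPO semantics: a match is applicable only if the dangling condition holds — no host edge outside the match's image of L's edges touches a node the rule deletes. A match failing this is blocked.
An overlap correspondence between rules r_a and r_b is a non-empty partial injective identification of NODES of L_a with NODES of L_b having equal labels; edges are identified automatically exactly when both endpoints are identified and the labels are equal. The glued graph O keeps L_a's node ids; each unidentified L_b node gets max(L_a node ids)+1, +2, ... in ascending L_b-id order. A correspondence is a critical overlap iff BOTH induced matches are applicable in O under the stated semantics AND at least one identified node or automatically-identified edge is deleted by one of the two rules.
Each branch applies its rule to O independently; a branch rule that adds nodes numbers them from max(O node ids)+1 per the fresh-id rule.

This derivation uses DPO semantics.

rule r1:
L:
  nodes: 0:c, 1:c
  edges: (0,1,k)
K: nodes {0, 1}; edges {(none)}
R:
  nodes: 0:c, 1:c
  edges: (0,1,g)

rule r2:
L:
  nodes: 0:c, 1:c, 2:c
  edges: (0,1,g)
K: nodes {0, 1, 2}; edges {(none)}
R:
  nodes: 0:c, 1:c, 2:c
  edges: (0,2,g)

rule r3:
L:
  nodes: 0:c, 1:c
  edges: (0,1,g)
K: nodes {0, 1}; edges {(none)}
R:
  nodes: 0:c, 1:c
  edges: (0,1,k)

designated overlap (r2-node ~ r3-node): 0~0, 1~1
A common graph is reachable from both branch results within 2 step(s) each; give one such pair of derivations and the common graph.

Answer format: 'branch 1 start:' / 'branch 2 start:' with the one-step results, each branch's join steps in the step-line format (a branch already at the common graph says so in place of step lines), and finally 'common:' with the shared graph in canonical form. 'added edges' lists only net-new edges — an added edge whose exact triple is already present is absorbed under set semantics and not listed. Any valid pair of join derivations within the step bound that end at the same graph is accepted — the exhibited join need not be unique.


branch 1 start:
nodes: 0:c, 1:c, 2:c
edges: (0,2,g)
branch 2 start:
nodes: 0:c, 1:c, 2:c
edges: (0,1,k)
branch 1 step 1: rule r2; match: 0->0, 1->2, 2->1; deleted nodes (none); deleted edges (0,2,g); added nodes (none); added edges (0,1,g); result: nodes: 0:c, 1:c, 2:c edges: (0,1,g)
branch 2 step 1: rule r1; match: 0->0, 1->1; deleted nodes (none); deleted edges (0,1,k); added nodes (none); added edges (0,1,g); result: nodes: 0:c, 1:c, 2:c edges: (0,1,g)
common:
nodes: 0:c, 1:c, 2:c
edges: (0,1,g)


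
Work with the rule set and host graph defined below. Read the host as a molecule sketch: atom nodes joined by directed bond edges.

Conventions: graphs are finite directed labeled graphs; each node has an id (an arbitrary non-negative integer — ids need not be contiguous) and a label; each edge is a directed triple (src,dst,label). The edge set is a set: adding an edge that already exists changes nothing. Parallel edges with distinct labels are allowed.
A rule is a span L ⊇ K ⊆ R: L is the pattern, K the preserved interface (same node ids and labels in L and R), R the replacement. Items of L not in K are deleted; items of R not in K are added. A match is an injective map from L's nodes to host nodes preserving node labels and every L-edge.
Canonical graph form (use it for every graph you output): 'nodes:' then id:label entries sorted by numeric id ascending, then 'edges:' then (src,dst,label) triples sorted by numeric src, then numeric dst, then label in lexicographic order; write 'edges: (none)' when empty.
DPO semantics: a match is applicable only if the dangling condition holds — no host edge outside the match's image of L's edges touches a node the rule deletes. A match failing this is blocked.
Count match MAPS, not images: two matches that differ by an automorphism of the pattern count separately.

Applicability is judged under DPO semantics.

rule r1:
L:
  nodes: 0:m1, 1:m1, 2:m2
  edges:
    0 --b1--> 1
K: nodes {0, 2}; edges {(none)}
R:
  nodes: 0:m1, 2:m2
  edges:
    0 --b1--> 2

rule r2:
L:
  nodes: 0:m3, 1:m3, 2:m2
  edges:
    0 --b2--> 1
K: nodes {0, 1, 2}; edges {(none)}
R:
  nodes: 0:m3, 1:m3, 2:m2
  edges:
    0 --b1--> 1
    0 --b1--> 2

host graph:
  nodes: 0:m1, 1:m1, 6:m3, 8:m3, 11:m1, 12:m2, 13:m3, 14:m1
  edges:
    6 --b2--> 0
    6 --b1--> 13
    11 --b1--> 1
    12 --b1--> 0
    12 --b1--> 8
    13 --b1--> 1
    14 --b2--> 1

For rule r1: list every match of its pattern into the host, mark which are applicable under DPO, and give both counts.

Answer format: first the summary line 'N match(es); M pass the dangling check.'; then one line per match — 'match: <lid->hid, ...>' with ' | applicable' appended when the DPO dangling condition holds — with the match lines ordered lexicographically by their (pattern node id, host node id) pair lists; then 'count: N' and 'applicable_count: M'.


1 match(es); 0 pass the dangling check.
match: 0->11, 1->1, 2->12
count: 1
applicable_count: 0


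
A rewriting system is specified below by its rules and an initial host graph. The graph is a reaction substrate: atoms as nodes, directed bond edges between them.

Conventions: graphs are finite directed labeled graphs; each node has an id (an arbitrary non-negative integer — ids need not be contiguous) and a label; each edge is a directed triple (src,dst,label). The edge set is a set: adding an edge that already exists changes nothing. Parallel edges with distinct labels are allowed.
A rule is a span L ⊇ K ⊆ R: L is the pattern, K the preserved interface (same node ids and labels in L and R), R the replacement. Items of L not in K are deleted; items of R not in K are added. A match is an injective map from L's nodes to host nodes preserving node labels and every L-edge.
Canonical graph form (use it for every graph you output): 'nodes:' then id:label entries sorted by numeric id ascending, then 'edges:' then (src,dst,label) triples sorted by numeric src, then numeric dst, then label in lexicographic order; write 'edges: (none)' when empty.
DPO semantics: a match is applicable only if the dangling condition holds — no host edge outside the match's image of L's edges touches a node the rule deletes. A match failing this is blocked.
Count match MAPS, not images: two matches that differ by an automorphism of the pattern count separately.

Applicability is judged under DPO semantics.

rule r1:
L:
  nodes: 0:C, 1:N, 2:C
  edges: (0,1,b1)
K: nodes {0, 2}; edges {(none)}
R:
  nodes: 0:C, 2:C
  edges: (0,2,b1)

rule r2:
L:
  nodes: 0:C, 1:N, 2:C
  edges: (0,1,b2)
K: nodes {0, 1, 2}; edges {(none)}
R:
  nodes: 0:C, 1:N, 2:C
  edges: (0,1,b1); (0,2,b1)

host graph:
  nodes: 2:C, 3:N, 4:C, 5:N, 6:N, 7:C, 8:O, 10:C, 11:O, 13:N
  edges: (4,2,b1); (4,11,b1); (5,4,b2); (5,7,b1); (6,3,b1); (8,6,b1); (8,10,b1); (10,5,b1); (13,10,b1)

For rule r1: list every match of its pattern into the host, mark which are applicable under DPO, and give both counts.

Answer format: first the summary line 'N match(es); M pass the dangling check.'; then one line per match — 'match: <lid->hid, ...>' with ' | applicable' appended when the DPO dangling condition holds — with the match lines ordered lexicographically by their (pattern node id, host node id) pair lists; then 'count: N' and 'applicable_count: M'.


3 match(es); 0 pass the dangling check.
match: 0->10, 1->5, 2->2
match: 0->10, 1->5, 2->4
match: 0->10, 1->5, 2->7
count: 3
applicable_count: 0


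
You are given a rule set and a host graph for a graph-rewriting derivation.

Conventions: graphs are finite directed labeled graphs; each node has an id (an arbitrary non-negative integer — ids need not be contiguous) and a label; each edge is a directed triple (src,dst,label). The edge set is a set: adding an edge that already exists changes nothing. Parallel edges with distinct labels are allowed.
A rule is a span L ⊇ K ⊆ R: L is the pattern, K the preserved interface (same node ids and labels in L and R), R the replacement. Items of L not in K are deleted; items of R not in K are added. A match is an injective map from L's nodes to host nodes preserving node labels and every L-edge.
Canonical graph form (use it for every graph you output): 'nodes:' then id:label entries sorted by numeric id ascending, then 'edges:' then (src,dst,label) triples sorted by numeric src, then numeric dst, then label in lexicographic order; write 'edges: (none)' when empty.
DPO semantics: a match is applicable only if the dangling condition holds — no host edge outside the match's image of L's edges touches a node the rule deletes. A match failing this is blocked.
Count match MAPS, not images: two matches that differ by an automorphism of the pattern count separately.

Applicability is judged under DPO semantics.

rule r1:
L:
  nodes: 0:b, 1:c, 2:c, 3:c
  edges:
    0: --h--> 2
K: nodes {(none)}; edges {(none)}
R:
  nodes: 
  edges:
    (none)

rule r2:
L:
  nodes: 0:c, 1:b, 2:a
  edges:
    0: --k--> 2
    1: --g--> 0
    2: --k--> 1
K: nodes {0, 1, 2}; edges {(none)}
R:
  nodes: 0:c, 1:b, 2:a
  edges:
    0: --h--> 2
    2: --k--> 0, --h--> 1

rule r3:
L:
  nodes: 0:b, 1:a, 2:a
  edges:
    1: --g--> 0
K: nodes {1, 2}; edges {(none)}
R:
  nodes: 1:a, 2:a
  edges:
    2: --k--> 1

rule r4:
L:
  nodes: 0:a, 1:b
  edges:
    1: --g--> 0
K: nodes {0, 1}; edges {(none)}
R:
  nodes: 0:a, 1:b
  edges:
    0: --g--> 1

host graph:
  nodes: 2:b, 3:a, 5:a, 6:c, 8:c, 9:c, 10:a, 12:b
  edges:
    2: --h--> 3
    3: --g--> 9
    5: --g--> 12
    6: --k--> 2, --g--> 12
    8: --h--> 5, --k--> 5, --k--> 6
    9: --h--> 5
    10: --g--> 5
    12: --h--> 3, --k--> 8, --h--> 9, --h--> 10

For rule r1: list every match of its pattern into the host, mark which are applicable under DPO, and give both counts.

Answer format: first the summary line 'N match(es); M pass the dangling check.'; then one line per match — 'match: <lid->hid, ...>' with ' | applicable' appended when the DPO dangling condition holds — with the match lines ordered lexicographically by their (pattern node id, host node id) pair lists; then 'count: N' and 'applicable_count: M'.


2 match(es); 0 pass the dangling check.
match: 0->12, 1->6, 2->9, 3->8
match: 0->12, 1->8, 2->9, 3->6
count: 2
applicable_count: 0


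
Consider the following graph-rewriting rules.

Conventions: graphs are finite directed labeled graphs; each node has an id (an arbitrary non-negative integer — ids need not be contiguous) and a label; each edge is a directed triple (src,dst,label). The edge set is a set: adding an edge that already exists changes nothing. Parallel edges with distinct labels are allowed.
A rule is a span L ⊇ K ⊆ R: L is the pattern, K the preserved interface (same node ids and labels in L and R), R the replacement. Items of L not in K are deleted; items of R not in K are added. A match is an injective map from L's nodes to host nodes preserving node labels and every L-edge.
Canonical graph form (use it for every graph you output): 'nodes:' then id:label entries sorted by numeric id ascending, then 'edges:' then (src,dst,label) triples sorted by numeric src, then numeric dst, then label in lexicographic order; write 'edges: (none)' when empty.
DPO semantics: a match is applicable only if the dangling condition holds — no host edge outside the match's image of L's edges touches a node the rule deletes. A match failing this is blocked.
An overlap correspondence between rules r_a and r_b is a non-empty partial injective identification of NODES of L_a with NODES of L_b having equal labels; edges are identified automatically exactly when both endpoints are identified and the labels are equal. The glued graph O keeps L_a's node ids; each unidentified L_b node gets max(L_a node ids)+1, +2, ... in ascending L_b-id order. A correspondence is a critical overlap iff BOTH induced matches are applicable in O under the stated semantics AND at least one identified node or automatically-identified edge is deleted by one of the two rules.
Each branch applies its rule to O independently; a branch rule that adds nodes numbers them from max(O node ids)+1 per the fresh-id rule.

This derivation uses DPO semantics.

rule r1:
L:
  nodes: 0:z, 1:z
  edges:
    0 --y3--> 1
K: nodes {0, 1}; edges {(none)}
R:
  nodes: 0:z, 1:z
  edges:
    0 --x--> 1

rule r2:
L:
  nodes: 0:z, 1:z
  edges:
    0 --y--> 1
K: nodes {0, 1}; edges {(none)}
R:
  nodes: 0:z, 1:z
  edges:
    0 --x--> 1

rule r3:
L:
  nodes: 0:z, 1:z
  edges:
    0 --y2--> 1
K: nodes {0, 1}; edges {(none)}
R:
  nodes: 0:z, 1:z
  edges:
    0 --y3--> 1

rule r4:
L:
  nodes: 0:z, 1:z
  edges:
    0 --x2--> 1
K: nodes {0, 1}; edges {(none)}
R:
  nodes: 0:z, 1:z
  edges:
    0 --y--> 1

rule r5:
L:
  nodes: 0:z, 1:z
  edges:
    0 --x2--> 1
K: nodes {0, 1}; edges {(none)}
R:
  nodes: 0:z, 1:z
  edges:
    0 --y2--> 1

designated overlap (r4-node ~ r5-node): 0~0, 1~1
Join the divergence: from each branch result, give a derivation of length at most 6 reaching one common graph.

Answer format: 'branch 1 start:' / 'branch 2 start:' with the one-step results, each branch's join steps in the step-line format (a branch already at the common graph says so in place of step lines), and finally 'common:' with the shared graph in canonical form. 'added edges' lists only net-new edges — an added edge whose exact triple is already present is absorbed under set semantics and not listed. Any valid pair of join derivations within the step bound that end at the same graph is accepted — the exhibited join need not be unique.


branch 1 start:
nodes: 0:z, 1:z
edges: (0,1,y)
branch 2 start:
nodes: 0:z, 1:z
edges: (0,1,y2)
branch 1 step 1: rule r2; match: 0->0, 1->1; deleted nodes (none); deleted edges (0,1,y); added nodes (none); added edges (0,1,x); result: nodes: 0:z, 1:z edges: (0,1,x)
branch 2 step 1: rule r3; match: 0->0, 1->1; deleted nodes (none); deleted edges (0,1,y2); added nodes (none); added edges (0,1,y3); result: nodes: 0:z, 1:z edges: (0,1,y3)
branch 2 step 2: rule r1; match: 0->0, 1->1; deleted nodes (none); deleted edges (0,1,y3); added nodes (none); added edges (0,1,x); result: nodes: 0:z, 1:z edges: (0,1,x)
common:
nodes: 0:z, 1:z
edges: (0,1,x)


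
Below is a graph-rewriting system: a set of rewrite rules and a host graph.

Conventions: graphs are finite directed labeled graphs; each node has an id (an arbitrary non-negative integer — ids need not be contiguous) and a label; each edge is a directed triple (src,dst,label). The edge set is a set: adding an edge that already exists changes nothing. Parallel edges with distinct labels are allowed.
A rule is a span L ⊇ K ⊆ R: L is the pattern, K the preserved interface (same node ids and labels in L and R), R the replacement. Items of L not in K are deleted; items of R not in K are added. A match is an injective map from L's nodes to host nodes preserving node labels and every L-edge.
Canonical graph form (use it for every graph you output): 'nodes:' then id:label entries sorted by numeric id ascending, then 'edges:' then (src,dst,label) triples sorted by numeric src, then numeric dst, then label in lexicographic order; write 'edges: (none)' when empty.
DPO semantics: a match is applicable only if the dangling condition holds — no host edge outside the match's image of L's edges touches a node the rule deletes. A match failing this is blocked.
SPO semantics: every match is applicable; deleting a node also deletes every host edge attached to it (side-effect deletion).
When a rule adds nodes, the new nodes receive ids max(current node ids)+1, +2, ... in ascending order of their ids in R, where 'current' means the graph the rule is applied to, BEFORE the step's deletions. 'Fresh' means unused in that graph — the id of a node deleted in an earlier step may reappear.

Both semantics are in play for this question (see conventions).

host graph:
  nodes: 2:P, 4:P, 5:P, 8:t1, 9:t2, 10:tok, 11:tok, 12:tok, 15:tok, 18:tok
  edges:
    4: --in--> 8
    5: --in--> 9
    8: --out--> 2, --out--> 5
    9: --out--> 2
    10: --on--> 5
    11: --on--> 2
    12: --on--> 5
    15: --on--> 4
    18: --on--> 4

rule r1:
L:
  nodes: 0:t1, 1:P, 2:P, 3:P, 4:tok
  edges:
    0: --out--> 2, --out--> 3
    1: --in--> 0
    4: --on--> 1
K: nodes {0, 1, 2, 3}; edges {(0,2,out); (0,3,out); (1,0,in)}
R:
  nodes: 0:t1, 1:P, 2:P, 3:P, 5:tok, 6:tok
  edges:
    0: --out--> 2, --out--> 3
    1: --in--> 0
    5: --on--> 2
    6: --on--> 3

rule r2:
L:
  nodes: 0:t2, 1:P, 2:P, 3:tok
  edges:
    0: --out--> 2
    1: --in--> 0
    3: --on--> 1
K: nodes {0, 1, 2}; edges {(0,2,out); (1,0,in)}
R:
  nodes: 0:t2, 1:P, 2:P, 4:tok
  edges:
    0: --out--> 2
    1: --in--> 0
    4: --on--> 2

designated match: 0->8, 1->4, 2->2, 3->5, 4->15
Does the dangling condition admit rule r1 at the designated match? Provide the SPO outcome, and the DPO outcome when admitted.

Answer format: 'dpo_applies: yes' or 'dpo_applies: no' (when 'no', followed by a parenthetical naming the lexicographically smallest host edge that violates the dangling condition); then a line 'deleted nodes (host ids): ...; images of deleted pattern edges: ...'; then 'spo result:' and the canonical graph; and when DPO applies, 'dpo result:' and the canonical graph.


dpo_applies: yes
deleted nodes (host ids): 15; images of deleted pattern edges: (15,4,on)
spo result:
nodes: 2:P, 4:P, 5:P, 8:t1, 9:t2, 10:tok, 11:tok, 12:tok, 18:tok, 19:tok, 20:tok
edges: (4,8,in); (5,9,in); (8,2,out); (8,5,out); (9,2,out); (10,5,on); (11,2,on); (12,5,on); (18,4,on); (19,2,on); (20,5,on)
dpo result:
nodes: 2:P, 4:P, 5:P, 8:t1, 9:t2, 10:tok, 11:tok, 12:tok, 18:tok, 19:tok, 20:tok
edges: (4,8,in); (5,9,in); (8,2,out); (8,5,out); (9,2,out); (10,5,on); (11,2,on); (12,5,on); (18,4,on); (19,2,on); (20,5,on)


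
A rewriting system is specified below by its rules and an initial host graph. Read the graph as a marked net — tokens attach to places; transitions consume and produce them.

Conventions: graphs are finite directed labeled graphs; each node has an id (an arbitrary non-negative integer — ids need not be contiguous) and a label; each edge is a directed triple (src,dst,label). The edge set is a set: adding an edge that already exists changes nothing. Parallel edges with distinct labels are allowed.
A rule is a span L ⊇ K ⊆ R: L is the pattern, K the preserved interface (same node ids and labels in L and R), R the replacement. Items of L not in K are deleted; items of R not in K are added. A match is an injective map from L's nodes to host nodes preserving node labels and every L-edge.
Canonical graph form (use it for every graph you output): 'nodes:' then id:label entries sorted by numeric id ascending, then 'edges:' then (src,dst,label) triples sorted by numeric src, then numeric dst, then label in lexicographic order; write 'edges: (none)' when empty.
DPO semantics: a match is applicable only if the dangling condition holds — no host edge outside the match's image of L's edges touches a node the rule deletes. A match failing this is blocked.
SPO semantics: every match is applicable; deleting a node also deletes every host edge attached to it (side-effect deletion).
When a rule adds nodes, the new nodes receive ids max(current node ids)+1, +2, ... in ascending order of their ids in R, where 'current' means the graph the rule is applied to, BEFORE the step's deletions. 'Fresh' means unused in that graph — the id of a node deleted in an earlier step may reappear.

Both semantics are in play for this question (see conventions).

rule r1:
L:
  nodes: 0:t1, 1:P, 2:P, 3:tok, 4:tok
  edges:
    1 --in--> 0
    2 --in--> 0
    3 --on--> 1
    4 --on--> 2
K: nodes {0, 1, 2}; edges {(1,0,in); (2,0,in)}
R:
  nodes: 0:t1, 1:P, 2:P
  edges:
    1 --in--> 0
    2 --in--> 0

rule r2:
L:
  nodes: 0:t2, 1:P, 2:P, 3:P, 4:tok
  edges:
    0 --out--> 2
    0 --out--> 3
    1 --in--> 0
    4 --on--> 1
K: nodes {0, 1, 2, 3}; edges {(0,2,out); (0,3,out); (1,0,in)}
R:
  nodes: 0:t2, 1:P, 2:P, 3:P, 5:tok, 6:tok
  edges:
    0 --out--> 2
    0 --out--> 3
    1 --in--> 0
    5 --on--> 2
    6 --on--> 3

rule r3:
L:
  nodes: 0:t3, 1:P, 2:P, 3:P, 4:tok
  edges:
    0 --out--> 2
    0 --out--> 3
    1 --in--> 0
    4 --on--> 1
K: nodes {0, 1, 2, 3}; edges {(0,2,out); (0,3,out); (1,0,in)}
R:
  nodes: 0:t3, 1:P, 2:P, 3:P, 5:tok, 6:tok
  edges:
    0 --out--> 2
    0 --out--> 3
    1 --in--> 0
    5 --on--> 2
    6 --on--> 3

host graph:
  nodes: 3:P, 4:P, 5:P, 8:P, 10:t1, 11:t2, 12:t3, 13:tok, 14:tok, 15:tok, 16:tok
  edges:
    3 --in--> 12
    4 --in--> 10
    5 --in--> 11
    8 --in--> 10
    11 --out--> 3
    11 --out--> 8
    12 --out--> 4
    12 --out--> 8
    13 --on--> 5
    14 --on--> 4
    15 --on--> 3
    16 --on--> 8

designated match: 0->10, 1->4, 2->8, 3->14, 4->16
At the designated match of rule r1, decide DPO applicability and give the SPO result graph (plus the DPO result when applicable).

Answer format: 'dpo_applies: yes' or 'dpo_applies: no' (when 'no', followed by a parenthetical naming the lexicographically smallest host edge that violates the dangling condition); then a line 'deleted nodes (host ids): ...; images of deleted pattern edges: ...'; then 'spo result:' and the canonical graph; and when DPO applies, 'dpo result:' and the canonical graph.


dpo_applies: yes
deleted nodes (host ids): 14, 16; images of deleted pattern edges: (14,4,on); (16,8,on)
spo result:
nodes: 3:P, 4:P, 5:P, 8:P, 10:t1, 11:t2, 12:t3, 13:tok, 15:tok
edges: (3,12,in); (4,10,in); (5,11,in); (8,10,in); (11,3,out); (11,8,out); (12,4,out); (12,8,out); (13,5,on); (15,3,on)
dpo result:
nodes: 3:P, 4:P, 5:P, 8:P, 10:t1, 11:t2, 12:t3, 13:tok, 15:tok
edges: (3,12,in); (4,10,in); (5,11,in); (8,10,in); (11,3,out); (11,8,out); (12,4,out); (12,8,out); (13,5,on); (15,3,on)


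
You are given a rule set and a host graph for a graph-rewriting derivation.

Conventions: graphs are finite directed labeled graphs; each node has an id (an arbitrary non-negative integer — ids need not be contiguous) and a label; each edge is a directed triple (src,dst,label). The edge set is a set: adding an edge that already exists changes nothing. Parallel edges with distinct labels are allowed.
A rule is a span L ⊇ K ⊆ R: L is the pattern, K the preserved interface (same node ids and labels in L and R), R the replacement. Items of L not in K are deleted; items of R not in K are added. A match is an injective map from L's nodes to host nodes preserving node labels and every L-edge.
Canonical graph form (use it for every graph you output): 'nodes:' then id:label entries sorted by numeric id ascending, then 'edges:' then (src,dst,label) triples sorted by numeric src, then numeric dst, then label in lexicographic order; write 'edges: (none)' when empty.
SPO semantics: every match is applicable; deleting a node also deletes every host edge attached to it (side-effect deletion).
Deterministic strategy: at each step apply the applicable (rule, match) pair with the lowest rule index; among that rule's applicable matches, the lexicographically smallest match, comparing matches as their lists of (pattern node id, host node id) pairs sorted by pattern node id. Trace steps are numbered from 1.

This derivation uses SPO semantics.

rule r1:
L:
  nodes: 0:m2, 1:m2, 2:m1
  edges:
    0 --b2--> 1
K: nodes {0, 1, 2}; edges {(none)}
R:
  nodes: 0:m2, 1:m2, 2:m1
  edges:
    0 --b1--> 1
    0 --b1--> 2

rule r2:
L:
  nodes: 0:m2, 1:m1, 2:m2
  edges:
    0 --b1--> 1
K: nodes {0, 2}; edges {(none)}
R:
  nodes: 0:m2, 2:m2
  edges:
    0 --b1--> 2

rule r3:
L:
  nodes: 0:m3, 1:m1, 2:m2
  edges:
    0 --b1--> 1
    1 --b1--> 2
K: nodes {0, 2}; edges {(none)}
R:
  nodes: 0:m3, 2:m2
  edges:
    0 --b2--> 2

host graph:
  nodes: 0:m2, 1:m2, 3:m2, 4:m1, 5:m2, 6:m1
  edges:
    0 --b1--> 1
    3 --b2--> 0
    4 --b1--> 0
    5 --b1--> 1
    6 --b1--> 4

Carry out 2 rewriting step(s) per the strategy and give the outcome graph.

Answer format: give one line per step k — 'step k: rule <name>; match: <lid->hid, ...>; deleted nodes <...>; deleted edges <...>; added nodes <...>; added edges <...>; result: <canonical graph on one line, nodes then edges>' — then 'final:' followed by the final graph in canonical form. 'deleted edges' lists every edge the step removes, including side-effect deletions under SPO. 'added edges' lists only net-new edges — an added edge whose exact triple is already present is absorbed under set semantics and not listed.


step 1: rule r1; match: 0->3, 1->0, 2->4; deleted nodes (none); deleted edges (3,0,b2); added nodes (none); added edges (3,0,b1); (3,4,b1); result: nodes: 0:m2, 1:m2, 3:m2, 4:m1, 5:m2, 6:m1 edges: (0,1,b1); (3,0,b1); (3,4,b1); (4,0,b1); (5,1,b1); (6,4,b1)
step 2: rule r2; match: 0->3, 1->4, 2->0; deleted nodes 4; deleted edges (3,4,b1); (4,0,b1); (6,4,b1); added nodes (none); added edges (none); result: nodes: 0:m2, 1:m2, 3:m2, 5:m2, 6:m1 edges: (0,1,b1); (3,0,b1); (5,1,b1)
final:
nodes: 0:m2, 1:m2, 3:m2, 5:m2, 6:m1
edges: (0,1,b1); (3,0,b1); (5,1,b1)


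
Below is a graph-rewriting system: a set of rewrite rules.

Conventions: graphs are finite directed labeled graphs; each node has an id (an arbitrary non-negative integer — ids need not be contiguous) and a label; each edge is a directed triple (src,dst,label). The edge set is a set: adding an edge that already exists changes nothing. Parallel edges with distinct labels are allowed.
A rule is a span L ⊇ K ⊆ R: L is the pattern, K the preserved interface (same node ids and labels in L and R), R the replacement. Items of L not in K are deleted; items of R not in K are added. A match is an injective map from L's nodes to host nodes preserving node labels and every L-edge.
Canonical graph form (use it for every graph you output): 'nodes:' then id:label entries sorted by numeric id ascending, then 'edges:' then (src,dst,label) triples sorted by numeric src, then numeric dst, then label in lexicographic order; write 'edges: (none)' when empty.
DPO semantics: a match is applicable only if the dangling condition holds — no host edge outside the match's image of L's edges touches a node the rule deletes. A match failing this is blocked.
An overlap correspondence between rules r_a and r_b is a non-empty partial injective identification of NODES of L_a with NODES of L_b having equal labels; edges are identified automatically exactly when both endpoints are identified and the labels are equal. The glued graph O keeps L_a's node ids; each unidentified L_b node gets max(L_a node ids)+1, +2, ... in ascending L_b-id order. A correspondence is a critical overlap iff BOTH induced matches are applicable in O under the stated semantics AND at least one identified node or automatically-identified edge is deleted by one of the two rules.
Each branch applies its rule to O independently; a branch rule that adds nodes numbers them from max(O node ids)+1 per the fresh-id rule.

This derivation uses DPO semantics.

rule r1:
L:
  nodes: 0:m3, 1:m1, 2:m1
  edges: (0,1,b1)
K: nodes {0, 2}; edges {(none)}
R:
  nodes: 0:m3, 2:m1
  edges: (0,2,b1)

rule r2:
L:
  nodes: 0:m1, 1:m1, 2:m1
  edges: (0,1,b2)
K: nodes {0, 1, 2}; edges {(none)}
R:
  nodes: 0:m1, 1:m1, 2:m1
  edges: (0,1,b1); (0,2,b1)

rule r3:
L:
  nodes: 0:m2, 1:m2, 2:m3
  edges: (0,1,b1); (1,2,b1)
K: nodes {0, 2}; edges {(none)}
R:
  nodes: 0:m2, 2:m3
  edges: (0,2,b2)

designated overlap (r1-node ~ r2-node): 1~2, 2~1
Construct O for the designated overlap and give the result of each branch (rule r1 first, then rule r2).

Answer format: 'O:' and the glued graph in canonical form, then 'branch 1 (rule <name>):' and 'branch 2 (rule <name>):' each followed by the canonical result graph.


O:
nodes: 0:m3, 1:m1, 2:m1, 3:m1
edges: (0,1,b1); (3,2,b2)
branch 1 (rule r1):
nodes: 0:m3, 2:m1, 3:m1
edges: (0,2,b1); (3,2,b2)
branch 2 (rule r2):
nodes: 0:m3, 1:m1, 2:m1, 3:m1
edges: (0,1,b1); (3,1,b1); (3,2,b1)
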